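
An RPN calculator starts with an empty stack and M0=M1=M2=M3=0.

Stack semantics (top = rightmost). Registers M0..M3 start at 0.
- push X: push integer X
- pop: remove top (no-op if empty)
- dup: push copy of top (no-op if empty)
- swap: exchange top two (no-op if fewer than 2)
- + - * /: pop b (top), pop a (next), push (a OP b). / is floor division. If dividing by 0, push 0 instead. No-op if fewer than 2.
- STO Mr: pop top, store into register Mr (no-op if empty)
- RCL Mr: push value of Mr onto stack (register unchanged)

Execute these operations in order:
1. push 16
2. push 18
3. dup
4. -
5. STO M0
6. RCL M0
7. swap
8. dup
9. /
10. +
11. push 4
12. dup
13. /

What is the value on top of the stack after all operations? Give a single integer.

Answer: 1

Derivation:
After op 1 (push 16): stack=[16] mem=[0,0,0,0]
After op 2 (push 18): stack=[16,18] mem=[0,0,0,0]
After op 3 (dup): stack=[16,18,18] mem=[0,0,0,0]
After op 4 (-): stack=[16,0] mem=[0,0,0,0]
After op 5 (STO M0): stack=[16] mem=[0,0,0,0]
After op 6 (RCL M0): stack=[16,0] mem=[0,0,0,0]
After op 7 (swap): stack=[0,16] mem=[0,0,0,0]
After op 8 (dup): stack=[0,16,16] mem=[0,0,0,0]
After op 9 (/): stack=[0,1] mem=[0,0,0,0]
After op 10 (+): stack=[1] mem=[0,0,0,0]
After op 11 (push 4): stack=[1,4] mem=[0,0,0,0]
After op 12 (dup): stack=[1,4,4] mem=[0,0,0,0]
After op 13 (/): stack=[1,1] mem=[0,0,0,0]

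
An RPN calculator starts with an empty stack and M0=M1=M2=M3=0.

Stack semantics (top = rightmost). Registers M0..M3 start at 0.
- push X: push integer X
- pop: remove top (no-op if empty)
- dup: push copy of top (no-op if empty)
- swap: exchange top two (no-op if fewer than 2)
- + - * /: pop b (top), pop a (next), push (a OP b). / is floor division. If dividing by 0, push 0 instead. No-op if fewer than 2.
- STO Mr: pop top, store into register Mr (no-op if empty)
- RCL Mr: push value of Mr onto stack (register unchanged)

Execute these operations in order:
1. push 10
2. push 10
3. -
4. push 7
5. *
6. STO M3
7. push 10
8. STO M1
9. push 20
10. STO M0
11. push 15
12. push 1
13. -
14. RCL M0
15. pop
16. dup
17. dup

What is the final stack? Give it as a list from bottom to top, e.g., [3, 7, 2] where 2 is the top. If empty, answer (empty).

Answer: [14, 14, 14]

Derivation:
After op 1 (push 10): stack=[10] mem=[0,0,0,0]
After op 2 (push 10): stack=[10,10] mem=[0,0,0,0]
After op 3 (-): stack=[0] mem=[0,0,0,0]
After op 4 (push 7): stack=[0,7] mem=[0,0,0,0]
After op 5 (*): stack=[0] mem=[0,0,0,0]
After op 6 (STO M3): stack=[empty] mem=[0,0,0,0]
After op 7 (push 10): stack=[10] mem=[0,0,0,0]
After op 8 (STO M1): stack=[empty] mem=[0,10,0,0]
After op 9 (push 20): stack=[20] mem=[0,10,0,0]
After op 10 (STO M0): stack=[empty] mem=[20,10,0,0]
After op 11 (push 15): stack=[15] mem=[20,10,0,0]
After op 12 (push 1): stack=[15,1] mem=[20,10,0,0]
After op 13 (-): stack=[14] mem=[20,10,0,0]
After op 14 (RCL M0): stack=[14,20] mem=[20,10,0,0]
After op 15 (pop): stack=[14] mem=[20,10,0,0]
After op 16 (dup): stack=[14,14] mem=[20,10,0,0]
After op 17 (dup): stack=[14,14,14] mem=[20,10,0,0]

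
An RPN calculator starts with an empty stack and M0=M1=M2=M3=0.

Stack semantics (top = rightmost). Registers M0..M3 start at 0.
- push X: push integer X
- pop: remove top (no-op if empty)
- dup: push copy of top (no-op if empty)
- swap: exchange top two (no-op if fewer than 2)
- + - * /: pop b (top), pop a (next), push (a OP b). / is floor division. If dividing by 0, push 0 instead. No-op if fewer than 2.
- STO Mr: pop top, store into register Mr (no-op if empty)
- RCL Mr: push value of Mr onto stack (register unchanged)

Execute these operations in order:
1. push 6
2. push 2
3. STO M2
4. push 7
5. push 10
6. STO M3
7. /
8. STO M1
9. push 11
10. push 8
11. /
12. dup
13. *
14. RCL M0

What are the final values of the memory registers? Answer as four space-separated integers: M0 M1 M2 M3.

After op 1 (push 6): stack=[6] mem=[0,0,0,0]
After op 2 (push 2): stack=[6,2] mem=[0,0,0,0]
After op 3 (STO M2): stack=[6] mem=[0,0,2,0]
After op 4 (push 7): stack=[6,7] mem=[0,0,2,0]
After op 5 (push 10): stack=[6,7,10] mem=[0,0,2,0]
After op 6 (STO M3): stack=[6,7] mem=[0,0,2,10]
After op 7 (/): stack=[0] mem=[0,0,2,10]
After op 8 (STO M1): stack=[empty] mem=[0,0,2,10]
After op 9 (push 11): stack=[11] mem=[0,0,2,10]
After op 10 (push 8): stack=[11,8] mem=[0,0,2,10]
After op 11 (/): stack=[1] mem=[0,0,2,10]
After op 12 (dup): stack=[1,1] mem=[0,0,2,10]
After op 13 (*): stack=[1] mem=[0,0,2,10]
After op 14 (RCL M0): stack=[1,0] mem=[0,0,2,10]

Answer: 0 0 2 10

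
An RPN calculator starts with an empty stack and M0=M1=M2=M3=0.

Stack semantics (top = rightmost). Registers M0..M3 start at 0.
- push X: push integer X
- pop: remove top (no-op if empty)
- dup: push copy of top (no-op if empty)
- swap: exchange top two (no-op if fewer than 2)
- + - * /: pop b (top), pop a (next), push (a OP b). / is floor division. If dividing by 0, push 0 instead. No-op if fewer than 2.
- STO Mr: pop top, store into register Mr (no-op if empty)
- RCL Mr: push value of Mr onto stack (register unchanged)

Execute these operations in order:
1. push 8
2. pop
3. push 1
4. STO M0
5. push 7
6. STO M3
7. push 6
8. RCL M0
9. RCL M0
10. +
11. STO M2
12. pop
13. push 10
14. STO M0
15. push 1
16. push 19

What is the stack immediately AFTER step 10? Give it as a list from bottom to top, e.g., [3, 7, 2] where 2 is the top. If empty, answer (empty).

After op 1 (push 8): stack=[8] mem=[0,0,0,0]
After op 2 (pop): stack=[empty] mem=[0,0,0,0]
After op 3 (push 1): stack=[1] mem=[0,0,0,0]
After op 4 (STO M0): stack=[empty] mem=[1,0,0,0]
After op 5 (push 7): stack=[7] mem=[1,0,0,0]
After op 6 (STO M3): stack=[empty] mem=[1,0,0,7]
After op 7 (push 6): stack=[6] mem=[1,0,0,7]
After op 8 (RCL M0): stack=[6,1] mem=[1,0,0,7]
After op 9 (RCL M0): stack=[6,1,1] mem=[1,0,0,7]
After op 10 (+): stack=[6,2] mem=[1,0,0,7]

[6, 2]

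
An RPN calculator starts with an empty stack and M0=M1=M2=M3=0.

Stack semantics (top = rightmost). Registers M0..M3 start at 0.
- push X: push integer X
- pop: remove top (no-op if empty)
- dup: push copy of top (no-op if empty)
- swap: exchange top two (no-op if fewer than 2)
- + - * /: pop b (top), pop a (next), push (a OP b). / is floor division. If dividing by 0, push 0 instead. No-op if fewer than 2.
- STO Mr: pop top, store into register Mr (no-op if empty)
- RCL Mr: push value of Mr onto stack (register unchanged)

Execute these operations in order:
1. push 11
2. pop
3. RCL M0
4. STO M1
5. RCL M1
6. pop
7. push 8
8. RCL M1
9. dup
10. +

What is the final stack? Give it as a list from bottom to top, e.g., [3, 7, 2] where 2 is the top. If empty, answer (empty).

After op 1 (push 11): stack=[11] mem=[0,0,0,0]
After op 2 (pop): stack=[empty] mem=[0,0,0,0]
After op 3 (RCL M0): stack=[0] mem=[0,0,0,0]
After op 4 (STO M1): stack=[empty] mem=[0,0,0,0]
After op 5 (RCL M1): stack=[0] mem=[0,0,0,0]
After op 6 (pop): stack=[empty] mem=[0,0,0,0]
After op 7 (push 8): stack=[8] mem=[0,0,0,0]
After op 8 (RCL M1): stack=[8,0] mem=[0,0,0,0]
After op 9 (dup): stack=[8,0,0] mem=[0,0,0,0]
After op 10 (+): stack=[8,0] mem=[0,0,0,0]

Answer: [8, 0]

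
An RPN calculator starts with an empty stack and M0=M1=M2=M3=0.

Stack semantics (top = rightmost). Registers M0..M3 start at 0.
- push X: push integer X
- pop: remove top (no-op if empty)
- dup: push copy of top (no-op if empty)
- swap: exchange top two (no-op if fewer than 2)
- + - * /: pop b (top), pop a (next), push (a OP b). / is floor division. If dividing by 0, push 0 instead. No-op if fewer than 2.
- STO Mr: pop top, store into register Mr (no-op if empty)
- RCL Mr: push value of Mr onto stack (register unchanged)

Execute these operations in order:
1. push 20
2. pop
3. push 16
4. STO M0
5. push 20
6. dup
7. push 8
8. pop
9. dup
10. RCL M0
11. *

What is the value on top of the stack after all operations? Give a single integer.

After op 1 (push 20): stack=[20] mem=[0,0,0,0]
After op 2 (pop): stack=[empty] mem=[0,0,0,0]
After op 3 (push 16): stack=[16] mem=[0,0,0,0]
After op 4 (STO M0): stack=[empty] mem=[16,0,0,0]
After op 5 (push 20): stack=[20] mem=[16,0,0,0]
After op 6 (dup): stack=[20,20] mem=[16,0,0,0]
After op 7 (push 8): stack=[20,20,8] mem=[16,0,0,0]
After op 8 (pop): stack=[20,20] mem=[16,0,0,0]
After op 9 (dup): stack=[20,20,20] mem=[16,0,0,0]
After op 10 (RCL M0): stack=[20,20,20,16] mem=[16,0,0,0]
After op 11 (*): stack=[20,20,320] mem=[16,0,0,0]

Answer: 320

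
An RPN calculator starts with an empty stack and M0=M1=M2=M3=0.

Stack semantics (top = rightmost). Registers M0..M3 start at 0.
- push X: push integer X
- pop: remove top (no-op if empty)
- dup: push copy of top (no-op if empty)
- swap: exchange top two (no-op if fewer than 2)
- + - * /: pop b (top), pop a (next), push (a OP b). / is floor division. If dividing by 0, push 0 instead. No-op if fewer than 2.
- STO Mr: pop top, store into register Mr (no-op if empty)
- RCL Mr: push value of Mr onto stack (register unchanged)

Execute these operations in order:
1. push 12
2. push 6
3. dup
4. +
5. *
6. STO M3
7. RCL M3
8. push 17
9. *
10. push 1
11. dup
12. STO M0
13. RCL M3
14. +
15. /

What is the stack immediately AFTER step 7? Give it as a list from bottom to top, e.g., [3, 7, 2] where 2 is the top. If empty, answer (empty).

After op 1 (push 12): stack=[12] mem=[0,0,0,0]
After op 2 (push 6): stack=[12,6] mem=[0,0,0,0]
After op 3 (dup): stack=[12,6,6] mem=[0,0,0,0]
After op 4 (+): stack=[12,12] mem=[0,0,0,0]
After op 5 (*): stack=[144] mem=[0,0,0,0]
After op 6 (STO M3): stack=[empty] mem=[0,0,0,144]
After op 7 (RCL M3): stack=[144] mem=[0,0,0,144]

[144]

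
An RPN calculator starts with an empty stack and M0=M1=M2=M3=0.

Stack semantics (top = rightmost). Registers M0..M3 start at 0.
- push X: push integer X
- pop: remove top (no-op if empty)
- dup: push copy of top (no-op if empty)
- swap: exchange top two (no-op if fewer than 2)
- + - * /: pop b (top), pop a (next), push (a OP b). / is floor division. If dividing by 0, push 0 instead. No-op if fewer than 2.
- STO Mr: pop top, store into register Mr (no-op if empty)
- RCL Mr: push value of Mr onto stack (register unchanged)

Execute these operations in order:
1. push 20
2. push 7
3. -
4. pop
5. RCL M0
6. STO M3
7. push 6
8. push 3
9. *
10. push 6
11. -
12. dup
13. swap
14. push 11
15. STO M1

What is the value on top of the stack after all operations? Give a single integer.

After op 1 (push 20): stack=[20] mem=[0,0,0,0]
After op 2 (push 7): stack=[20,7] mem=[0,0,0,0]
After op 3 (-): stack=[13] mem=[0,0,0,0]
After op 4 (pop): stack=[empty] mem=[0,0,0,0]
After op 5 (RCL M0): stack=[0] mem=[0,0,0,0]
After op 6 (STO M3): stack=[empty] mem=[0,0,0,0]
After op 7 (push 6): stack=[6] mem=[0,0,0,0]
After op 8 (push 3): stack=[6,3] mem=[0,0,0,0]
After op 9 (*): stack=[18] mem=[0,0,0,0]
After op 10 (push 6): stack=[18,6] mem=[0,0,0,0]
After op 11 (-): stack=[12] mem=[0,0,0,0]
After op 12 (dup): stack=[12,12] mem=[0,0,0,0]
After op 13 (swap): stack=[12,12] mem=[0,0,0,0]
After op 14 (push 11): stack=[12,12,11] mem=[0,0,0,0]
After op 15 (STO M1): stack=[12,12] mem=[0,11,0,0]

Answer: 12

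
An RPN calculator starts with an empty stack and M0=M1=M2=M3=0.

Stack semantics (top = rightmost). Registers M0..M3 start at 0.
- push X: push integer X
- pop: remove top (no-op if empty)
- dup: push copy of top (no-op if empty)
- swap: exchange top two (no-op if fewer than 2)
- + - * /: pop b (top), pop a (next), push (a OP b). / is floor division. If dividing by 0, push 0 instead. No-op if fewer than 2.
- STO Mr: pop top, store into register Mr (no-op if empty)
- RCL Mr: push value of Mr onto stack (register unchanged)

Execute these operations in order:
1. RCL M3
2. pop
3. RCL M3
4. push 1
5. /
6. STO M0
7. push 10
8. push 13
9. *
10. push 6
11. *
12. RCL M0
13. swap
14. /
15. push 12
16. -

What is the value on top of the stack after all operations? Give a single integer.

After op 1 (RCL M3): stack=[0] mem=[0,0,0,0]
After op 2 (pop): stack=[empty] mem=[0,0,0,0]
After op 3 (RCL M3): stack=[0] mem=[0,0,0,0]
After op 4 (push 1): stack=[0,1] mem=[0,0,0,0]
After op 5 (/): stack=[0] mem=[0,0,0,0]
After op 6 (STO M0): stack=[empty] mem=[0,0,0,0]
After op 7 (push 10): stack=[10] mem=[0,0,0,0]
After op 8 (push 13): stack=[10,13] mem=[0,0,0,0]
After op 9 (*): stack=[130] mem=[0,0,0,0]
After op 10 (push 6): stack=[130,6] mem=[0,0,0,0]
After op 11 (*): stack=[780] mem=[0,0,0,0]
After op 12 (RCL M0): stack=[780,0] mem=[0,0,0,0]
After op 13 (swap): stack=[0,780] mem=[0,0,0,0]
After op 14 (/): stack=[0] mem=[0,0,0,0]
After op 15 (push 12): stack=[0,12] mem=[0,0,0,0]
After op 16 (-): stack=[-12] mem=[0,0,0,0]

Answer: -12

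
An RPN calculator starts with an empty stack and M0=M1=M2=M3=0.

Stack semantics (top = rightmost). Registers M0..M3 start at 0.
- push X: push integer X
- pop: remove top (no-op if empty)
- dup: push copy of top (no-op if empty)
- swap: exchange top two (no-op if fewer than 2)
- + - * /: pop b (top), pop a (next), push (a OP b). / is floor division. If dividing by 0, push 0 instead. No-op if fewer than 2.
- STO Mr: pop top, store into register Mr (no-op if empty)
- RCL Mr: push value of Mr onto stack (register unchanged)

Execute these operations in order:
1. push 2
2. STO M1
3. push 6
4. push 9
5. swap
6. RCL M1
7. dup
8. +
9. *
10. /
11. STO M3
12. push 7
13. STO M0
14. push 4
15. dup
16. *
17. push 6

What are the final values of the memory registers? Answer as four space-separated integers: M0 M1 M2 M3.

Answer: 7 2 0 0

Derivation:
After op 1 (push 2): stack=[2] mem=[0,0,0,0]
After op 2 (STO M1): stack=[empty] mem=[0,2,0,0]
After op 3 (push 6): stack=[6] mem=[0,2,0,0]
After op 4 (push 9): stack=[6,9] mem=[0,2,0,0]
After op 5 (swap): stack=[9,6] mem=[0,2,0,0]
After op 6 (RCL M1): stack=[9,6,2] mem=[0,2,0,0]
After op 7 (dup): stack=[9,6,2,2] mem=[0,2,0,0]
After op 8 (+): stack=[9,6,4] mem=[0,2,0,0]
After op 9 (*): stack=[9,24] mem=[0,2,0,0]
After op 10 (/): stack=[0] mem=[0,2,0,0]
After op 11 (STO M3): stack=[empty] mem=[0,2,0,0]
After op 12 (push 7): stack=[7] mem=[0,2,0,0]
After op 13 (STO M0): stack=[empty] mem=[7,2,0,0]
After op 14 (push 4): stack=[4] mem=[7,2,0,0]
After op 15 (dup): stack=[4,4] mem=[7,2,0,0]
After op 16 (*): stack=[16] mem=[7,2,0,0]
After op 17 (push 6): stack=[16,6] mem=[7,2,0,0]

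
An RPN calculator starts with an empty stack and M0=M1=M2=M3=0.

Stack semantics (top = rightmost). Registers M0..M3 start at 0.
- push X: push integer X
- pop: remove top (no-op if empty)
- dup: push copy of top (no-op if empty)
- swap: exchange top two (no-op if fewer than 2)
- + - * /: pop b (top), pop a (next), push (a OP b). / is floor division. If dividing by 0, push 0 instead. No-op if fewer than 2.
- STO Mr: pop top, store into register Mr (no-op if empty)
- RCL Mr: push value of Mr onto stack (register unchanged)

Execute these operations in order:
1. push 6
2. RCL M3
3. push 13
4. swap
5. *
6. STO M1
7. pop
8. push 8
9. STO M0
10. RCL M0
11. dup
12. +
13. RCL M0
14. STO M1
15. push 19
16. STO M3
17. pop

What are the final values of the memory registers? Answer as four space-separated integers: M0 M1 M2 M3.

After op 1 (push 6): stack=[6] mem=[0,0,0,0]
After op 2 (RCL M3): stack=[6,0] mem=[0,0,0,0]
After op 3 (push 13): stack=[6,0,13] mem=[0,0,0,0]
After op 4 (swap): stack=[6,13,0] mem=[0,0,0,0]
After op 5 (*): stack=[6,0] mem=[0,0,0,0]
After op 6 (STO M1): stack=[6] mem=[0,0,0,0]
After op 7 (pop): stack=[empty] mem=[0,0,0,0]
After op 8 (push 8): stack=[8] mem=[0,0,0,0]
After op 9 (STO M0): stack=[empty] mem=[8,0,0,0]
After op 10 (RCL M0): stack=[8] mem=[8,0,0,0]
After op 11 (dup): stack=[8,8] mem=[8,0,0,0]
After op 12 (+): stack=[16] mem=[8,0,0,0]
After op 13 (RCL M0): stack=[16,8] mem=[8,0,0,0]
After op 14 (STO M1): stack=[16] mem=[8,8,0,0]
After op 15 (push 19): stack=[16,19] mem=[8,8,0,0]
After op 16 (STO M3): stack=[16] mem=[8,8,0,19]
After op 17 (pop): stack=[empty] mem=[8,8,0,19]

Answer: 8 8 0 19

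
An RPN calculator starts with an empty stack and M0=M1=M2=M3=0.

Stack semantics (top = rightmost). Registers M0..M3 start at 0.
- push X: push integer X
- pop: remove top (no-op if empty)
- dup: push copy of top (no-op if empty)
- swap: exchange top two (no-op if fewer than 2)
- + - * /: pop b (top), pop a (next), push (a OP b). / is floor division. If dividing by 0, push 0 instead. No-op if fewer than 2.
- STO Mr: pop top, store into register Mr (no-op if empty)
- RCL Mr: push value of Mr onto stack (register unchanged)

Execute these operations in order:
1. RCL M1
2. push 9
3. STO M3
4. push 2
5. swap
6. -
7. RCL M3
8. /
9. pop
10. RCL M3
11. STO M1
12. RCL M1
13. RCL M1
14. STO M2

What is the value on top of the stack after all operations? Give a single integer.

After op 1 (RCL M1): stack=[0] mem=[0,0,0,0]
After op 2 (push 9): stack=[0,9] mem=[0,0,0,0]
After op 3 (STO M3): stack=[0] mem=[0,0,0,9]
After op 4 (push 2): stack=[0,2] mem=[0,0,0,9]
After op 5 (swap): stack=[2,0] mem=[0,0,0,9]
After op 6 (-): stack=[2] mem=[0,0,0,9]
After op 7 (RCL M3): stack=[2,9] mem=[0,0,0,9]
After op 8 (/): stack=[0] mem=[0,0,0,9]
After op 9 (pop): stack=[empty] mem=[0,0,0,9]
After op 10 (RCL M3): stack=[9] mem=[0,0,0,9]
After op 11 (STO M1): stack=[empty] mem=[0,9,0,9]
After op 12 (RCL M1): stack=[9] mem=[0,9,0,9]
After op 13 (RCL M1): stack=[9,9] mem=[0,9,0,9]
After op 14 (STO M2): stack=[9] mem=[0,9,9,9]

Answer: 9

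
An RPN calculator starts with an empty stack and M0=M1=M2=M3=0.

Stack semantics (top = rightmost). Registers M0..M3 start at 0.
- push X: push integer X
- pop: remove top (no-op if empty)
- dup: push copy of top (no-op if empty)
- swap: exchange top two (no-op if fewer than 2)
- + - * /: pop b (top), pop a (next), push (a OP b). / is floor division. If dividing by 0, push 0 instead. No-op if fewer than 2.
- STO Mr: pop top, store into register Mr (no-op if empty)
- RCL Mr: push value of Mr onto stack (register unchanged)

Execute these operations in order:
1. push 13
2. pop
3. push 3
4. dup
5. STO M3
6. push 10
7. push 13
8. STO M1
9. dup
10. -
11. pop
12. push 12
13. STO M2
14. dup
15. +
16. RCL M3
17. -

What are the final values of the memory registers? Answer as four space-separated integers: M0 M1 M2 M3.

Answer: 0 13 12 3

Derivation:
After op 1 (push 13): stack=[13] mem=[0,0,0,0]
After op 2 (pop): stack=[empty] mem=[0,0,0,0]
After op 3 (push 3): stack=[3] mem=[0,0,0,0]
After op 4 (dup): stack=[3,3] mem=[0,0,0,0]
After op 5 (STO M3): stack=[3] mem=[0,0,0,3]
After op 6 (push 10): stack=[3,10] mem=[0,0,0,3]
After op 7 (push 13): stack=[3,10,13] mem=[0,0,0,3]
After op 8 (STO M1): stack=[3,10] mem=[0,13,0,3]
After op 9 (dup): stack=[3,10,10] mem=[0,13,0,3]
After op 10 (-): stack=[3,0] mem=[0,13,0,3]
After op 11 (pop): stack=[3] mem=[0,13,0,3]
After op 12 (push 12): stack=[3,12] mem=[0,13,0,3]
After op 13 (STO M2): stack=[3] mem=[0,13,12,3]
After op 14 (dup): stack=[3,3] mem=[0,13,12,3]
After op 15 (+): stack=[6] mem=[0,13,12,3]
After op 16 (RCL M3): stack=[6,3] mem=[0,13,12,3]
After op 17 (-): stack=[3] mem=[0,13,12,3]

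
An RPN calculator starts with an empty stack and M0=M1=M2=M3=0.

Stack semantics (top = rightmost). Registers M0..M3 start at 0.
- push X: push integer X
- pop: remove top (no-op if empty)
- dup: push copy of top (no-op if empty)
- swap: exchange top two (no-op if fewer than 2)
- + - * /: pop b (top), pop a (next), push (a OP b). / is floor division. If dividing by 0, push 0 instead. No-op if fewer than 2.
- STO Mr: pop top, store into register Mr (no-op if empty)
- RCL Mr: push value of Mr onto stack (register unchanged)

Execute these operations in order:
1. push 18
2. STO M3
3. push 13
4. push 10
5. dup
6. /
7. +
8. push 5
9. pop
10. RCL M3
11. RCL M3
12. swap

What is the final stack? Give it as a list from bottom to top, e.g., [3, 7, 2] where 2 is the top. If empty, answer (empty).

Answer: [14, 18, 18]

Derivation:
After op 1 (push 18): stack=[18] mem=[0,0,0,0]
After op 2 (STO M3): stack=[empty] mem=[0,0,0,18]
After op 3 (push 13): stack=[13] mem=[0,0,0,18]
After op 4 (push 10): stack=[13,10] mem=[0,0,0,18]
After op 5 (dup): stack=[13,10,10] mem=[0,0,0,18]
After op 6 (/): stack=[13,1] mem=[0,0,0,18]
After op 7 (+): stack=[14] mem=[0,0,0,18]
After op 8 (push 5): stack=[14,5] mem=[0,0,0,18]
After op 9 (pop): stack=[14] mem=[0,0,0,18]
After op 10 (RCL M3): stack=[14,18] mem=[0,0,0,18]
After op 11 (RCL M3): stack=[14,18,18] mem=[0,0,0,18]
After op 12 (swap): stack=[14,18,18] mem=[0,0,0,18]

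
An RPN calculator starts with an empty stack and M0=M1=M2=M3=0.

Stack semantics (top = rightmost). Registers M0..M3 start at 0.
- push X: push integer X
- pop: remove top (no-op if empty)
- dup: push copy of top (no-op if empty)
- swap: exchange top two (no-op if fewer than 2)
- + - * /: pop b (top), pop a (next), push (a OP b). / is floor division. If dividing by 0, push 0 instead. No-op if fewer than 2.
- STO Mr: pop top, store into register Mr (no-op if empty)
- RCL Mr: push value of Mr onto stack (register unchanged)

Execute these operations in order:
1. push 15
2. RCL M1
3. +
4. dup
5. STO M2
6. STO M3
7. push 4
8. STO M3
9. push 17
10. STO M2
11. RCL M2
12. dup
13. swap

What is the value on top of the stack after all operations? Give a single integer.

Answer: 17

Derivation:
After op 1 (push 15): stack=[15] mem=[0,0,0,0]
After op 2 (RCL M1): stack=[15,0] mem=[0,0,0,0]
After op 3 (+): stack=[15] mem=[0,0,0,0]
After op 4 (dup): stack=[15,15] mem=[0,0,0,0]
After op 5 (STO M2): stack=[15] mem=[0,0,15,0]
After op 6 (STO M3): stack=[empty] mem=[0,0,15,15]
After op 7 (push 4): stack=[4] mem=[0,0,15,15]
After op 8 (STO M3): stack=[empty] mem=[0,0,15,4]
After op 9 (push 17): stack=[17] mem=[0,0,15,4]
After op 10 (STO M2): stack=[empty] mem=[0,0,17,4]
After op 11 (RCL M2): stack=[17] mem=[0,0,17,4]
After op 12 (dup): stack=[17,17] mem=[0,0,17,4]
After op 13 (swap): stack=[17,17] mem=[0,0,17,4]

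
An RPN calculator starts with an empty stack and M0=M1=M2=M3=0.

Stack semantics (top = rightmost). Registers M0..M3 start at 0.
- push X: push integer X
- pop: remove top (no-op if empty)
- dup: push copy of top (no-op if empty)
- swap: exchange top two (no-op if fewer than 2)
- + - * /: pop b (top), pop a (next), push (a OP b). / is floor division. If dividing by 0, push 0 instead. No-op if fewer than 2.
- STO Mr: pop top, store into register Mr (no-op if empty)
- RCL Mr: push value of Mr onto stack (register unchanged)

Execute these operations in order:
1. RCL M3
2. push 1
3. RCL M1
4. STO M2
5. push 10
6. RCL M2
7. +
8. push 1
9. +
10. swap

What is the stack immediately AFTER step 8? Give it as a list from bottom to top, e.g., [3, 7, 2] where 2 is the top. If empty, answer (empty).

After op 1 (RCL M3): stack=[0] mem=[0,0,0,0]
After op 2 (push 1): stack=[0,1] mem=[0,0,0,0]
After op 3 (RCL M1): stack=[0,1,0] mem=[0,0,0,0]
After op 4 (STO M2): stack=[0,1] mem=[0,0,0,0]
After op 5 (push 10): stack=[0,1,10] mem=[0,0,0,0]
After op 6 (RCL M2): stack=[0,1,10,0] mem=[0,0,0,0]
After op 7 (+): stack=[0,1,10] mem=[0,0,0,0]
After op 8 (push 1): stack=[0,1,10,1] mem=[0,0,0,0]

[0, 1, 10, 1]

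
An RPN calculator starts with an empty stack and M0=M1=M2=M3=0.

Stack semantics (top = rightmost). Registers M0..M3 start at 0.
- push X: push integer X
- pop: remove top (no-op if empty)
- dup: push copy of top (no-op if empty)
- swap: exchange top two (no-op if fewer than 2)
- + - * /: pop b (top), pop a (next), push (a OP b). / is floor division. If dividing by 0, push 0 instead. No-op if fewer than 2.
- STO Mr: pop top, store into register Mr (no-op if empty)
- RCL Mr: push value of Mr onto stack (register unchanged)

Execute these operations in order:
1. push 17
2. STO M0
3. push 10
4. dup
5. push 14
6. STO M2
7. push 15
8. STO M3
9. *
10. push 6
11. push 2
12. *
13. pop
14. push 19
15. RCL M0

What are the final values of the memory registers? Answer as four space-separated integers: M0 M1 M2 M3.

Answer: 17 0 14 15

Derivation:
After op 1 (push 17): stack=[17] mem=[0,0,0,0]
After op 2 (STO M0): stack=[empty] mem=[17,0,0,0]
After op 3 (push 10): stack=[10] mem=[17,0,0,0]
After op 4 (dup): stack=[10,10] mem=[17,0,0,0]
After op 5 (push 14): stack=[10,10,14] mem=[17,0,0,0]
After op 6 (STO M2): stack=[10,10] mem=[17,0,14,0]
After op 7 (push 15): stack=[10,10,15] mem=[17,0,14,0]
After op 8 (STO M3): stack=[10,10] mem=[17,0,14,15]
After op 9 (*): stack=[100] mem=[17,0,14,15]
After op 10 (push 6): stack=[100,6] mem=[17,0,14,15]
After op 11 (push 2): stack=[100,6,2] mem=[17,0,14,15]
After op 12 (*): stack=[100,12] mem=[17,0,14,15]
After op 13 (pop): stack=[100] mem=[17,0,14,15]
After op 14 (push 19): stack=[100,19] mem=[17,0,14,15]
After op 15 (RCL M0): stack=[100,19,17] mem=[17,0,14,15]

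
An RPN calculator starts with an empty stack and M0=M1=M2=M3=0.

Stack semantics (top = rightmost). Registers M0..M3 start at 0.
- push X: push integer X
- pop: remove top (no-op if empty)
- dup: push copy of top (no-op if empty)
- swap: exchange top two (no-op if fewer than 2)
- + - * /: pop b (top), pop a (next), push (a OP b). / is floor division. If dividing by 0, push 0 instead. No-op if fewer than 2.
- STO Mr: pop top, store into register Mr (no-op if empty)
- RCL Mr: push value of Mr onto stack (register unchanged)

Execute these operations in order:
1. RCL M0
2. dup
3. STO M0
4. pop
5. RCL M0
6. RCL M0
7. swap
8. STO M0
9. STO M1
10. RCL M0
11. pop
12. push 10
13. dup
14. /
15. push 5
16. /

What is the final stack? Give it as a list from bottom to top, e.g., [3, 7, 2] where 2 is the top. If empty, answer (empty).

After op 1 (RCL M0): stack=[0] mem=[0,0,0,0]
After op 2 (dup): stack=[0,0] mem=[0,0,0,0]
After op 3 (STO M0): stack=[0] mem=[0,0,0,0]
After op 4 (pop): stack=[empty] mem=[0,0,0,0]
After op 5 (RCL M0): stack=[0] mem=[0,0,0,0]
After op 6 (RCL M0): stack=[0,0] mem=[0,0,0,0]
After op 7 (swap): stack=[0,0] mem=[0,0,0,0]
After op 8 (STO M0): stack=[0] mem=[0,0,0,0]
After op 9 (STO M1): stack=[empty] mem=[0,0,0,0]
After op 10 (RCL M0): stack=[0] mem=[0,0,0,0]
After op 11 (pop): stack=[empty] mem=[0,0,0,0]
After op 12 (push 10): stack=[10] mem=[0,0,0,0]
After op 13 (dup): stack=[10,10] mem=[0,0,0,0]
After op 14 (/): stack=[1] mem=[0,0,0,0]
After op 15 (push 5): stack=[1,5] mem=[0,0,0,0]
After op 16 (/): stack=[0] mem=[0,0,0,0]

Answer: [0]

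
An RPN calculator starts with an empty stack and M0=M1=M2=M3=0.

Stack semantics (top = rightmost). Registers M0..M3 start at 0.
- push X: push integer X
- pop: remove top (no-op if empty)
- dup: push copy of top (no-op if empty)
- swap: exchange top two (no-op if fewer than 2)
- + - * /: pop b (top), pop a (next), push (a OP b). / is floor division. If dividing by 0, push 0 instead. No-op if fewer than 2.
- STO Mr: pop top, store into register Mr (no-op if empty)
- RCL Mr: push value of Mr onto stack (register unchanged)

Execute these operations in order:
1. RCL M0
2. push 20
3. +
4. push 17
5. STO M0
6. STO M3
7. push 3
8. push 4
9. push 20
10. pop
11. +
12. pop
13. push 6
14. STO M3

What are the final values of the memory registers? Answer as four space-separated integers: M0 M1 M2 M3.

After op 1 (RCL M0): stack=[0] mem=[0,0,0,0]
After op 2 (push 20): stack=[0,20] mem=[0,0,0,0]
After op 3 (+): stack=[20] mem=[0,0,0,0]
After op 4 (push 17): stack=[20,17] mem=[0,0,0,0]
After op 5 (STO M0): stack=[20] mem=[17,0,0,0]
After op 6 (STO M3): stack=[empty] mem=[17,0,0,20]
After op 7 (push 3): stack=[3] mem=[17,0,0,20]
After op 8 (push 4): stack=[3,4] mem=[17,0,0,20]
After op 9 (push 20): stack=[3,4,20] mem=[17,0,0,20]
After op 10 (pop): stack=[3,4] mem=[17,0,0,20]
After op 11 (+): stack=[7] mem=[17,0,0,20]
After op 12 (pop): stack=[empty] mem=[17,0,0,20]
After op 13 (push 6): stack=[6] mem=[17,0,0,20]
After op 14 (STO M3): stack=[empty] mem=[17,0,0,6]

Answer: 17 0 0 6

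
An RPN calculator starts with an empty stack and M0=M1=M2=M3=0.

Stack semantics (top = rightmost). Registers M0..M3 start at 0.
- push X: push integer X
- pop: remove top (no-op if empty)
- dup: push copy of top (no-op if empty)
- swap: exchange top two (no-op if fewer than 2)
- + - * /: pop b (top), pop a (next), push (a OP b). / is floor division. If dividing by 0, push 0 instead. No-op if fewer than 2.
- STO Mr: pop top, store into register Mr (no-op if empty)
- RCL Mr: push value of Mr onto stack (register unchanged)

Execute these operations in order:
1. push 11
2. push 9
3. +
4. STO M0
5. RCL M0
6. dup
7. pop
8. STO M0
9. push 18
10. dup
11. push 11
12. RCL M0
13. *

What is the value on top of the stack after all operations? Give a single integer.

After op 1 (push 11): stack=[11] mem=[0,0,0,0]
After op 2 (push 9): stack=[11,9] mem=[0,0,0,0]
After op 3 (+): stack=[20] mem=[0,0,0,0]
After op 4 (STO M0): stack=[empty] mem=[20,0,0,0]
After op 5 (RCL M0): stack=[20] mem=[20,0,0,0]
After op 6 (dup): stack=[20,20] mem=[20,0,0,0]
After op 7 (pop): stack=[20] mem=[20,0,0,0]
After op 8 (STO M0): stack=[empty] mem=[20,0,0,0]
After op 9 (push 18): stack=[18] mem=[20,0,0,0]
After op 10 (dup): stack=[18,18] mem=[20,0,0,0]
After op 11 (push 11): stack=[18,18,11] mem=[20,0,0,0]
After op 12 (RCL M0): stack=[18,18,11,20] mem=[20,0,0,0]
After op 13 (*): stack=[18,18,220] mem=[20,0,0,0]

Answer: 220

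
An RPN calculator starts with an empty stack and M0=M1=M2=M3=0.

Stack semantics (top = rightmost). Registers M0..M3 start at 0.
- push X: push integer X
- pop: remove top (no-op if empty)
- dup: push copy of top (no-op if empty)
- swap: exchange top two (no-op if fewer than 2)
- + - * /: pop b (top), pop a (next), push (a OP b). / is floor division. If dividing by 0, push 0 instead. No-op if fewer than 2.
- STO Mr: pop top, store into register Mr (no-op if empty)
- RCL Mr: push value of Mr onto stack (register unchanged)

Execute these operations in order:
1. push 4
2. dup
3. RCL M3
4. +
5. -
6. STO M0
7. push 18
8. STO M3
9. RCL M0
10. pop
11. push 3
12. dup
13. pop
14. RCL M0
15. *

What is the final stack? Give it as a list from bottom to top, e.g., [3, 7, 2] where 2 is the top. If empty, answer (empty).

Answer: [0]

Derivation:
After op 1 (push 4): stack=[4] mem=[0,0,0,0]
After op 2 (dup): stack=[4,4] mem=[0,0,0,0]
After op 3 (RCL M3): stack=[4,4,0] mem=[0,0,0,0]
After op 4 (+): stack=[4,4] mem=[0,0,0,0]
After op 5 (-): stack=[0] mem=[0,0,0,0]
After op 6 (STO M0): stack=[empty] mem=[0,0,0,0]
After op 7 (push 18): stack=[18] mem=[0,0,0,0]
After op 8 (STO M3): stack=[empty] mem=[0,0,0,18]
After op 9 (RCL M0): stack=[0] mem=[0,0,0,18]
After op 10 (pop): stack=[empty] mem=[0,0,0,18]
After op 11 (push 3): stack=[3] mem=[0,0,0,18]
After op 12 (dup): stack=[3,3] mem=[0,0,0,18]
After op 13 (pop): stack=[3] mem=[0,0,0,18]
After op 14 (RCL M0): stack=[3,0] mem=[0,0,0,18]
After op 15 (*): stack=[0] mem=[0,0,0,18]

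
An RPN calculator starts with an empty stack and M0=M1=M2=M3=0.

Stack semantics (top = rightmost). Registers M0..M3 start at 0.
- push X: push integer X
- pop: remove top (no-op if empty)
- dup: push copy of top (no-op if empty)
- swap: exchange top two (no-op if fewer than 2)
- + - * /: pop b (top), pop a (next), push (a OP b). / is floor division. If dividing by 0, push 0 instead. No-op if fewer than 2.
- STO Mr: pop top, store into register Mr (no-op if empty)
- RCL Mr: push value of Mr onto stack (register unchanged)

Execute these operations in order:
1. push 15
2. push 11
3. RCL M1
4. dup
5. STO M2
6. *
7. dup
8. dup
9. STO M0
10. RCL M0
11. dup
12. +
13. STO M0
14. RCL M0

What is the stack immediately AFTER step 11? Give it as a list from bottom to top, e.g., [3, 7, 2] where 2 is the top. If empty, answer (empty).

After op 1 (push 15): stack=[15] mem=[0,0,0,0]
After op 2 (push 11): stack=[15,11] mem=[0,0,0,0]
After op 3 (RCL M1): stack=[15,11,0] mem=[0,0,0,0]
After op 4 (dup): stack=[15,11,0,0] mem=[0,0,0,0]
After op 5 (STO M2): stack=[15,11,0] mem=[0,0,0,0]
After op 6 (*): stack=[15,0] mem=[0,0,0,0]
After op 7 (dup): stack=[15,0,0] mem=[0,0,0,0]
After op 8 (dup): stack=[15,0,0,0] mem=[0,0,0,0]
After op 9 (STO M0): stack=[15,0,0] mem=[0,0,0,0]
After op 10 (RCL M0): stack=[15,0,0,0] mem=[0,0,0,0]
After op 11 (dup): stack=[15,0,0,0,0] mem=[0,0,0,0]

[15, 0, 0, 0, 0]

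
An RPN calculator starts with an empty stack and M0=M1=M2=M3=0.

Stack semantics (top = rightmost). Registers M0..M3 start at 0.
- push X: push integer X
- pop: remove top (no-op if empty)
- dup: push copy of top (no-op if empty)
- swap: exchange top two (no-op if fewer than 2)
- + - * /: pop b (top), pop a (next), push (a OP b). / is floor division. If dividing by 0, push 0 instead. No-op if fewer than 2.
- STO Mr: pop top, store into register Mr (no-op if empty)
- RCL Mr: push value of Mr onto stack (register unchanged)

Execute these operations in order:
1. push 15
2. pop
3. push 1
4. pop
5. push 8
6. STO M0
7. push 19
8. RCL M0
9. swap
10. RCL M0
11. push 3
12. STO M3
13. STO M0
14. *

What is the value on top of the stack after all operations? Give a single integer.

After op 1 (push 15): stack=[15] mem=[0,0,0,0]
After op 2 (pop): stack=[empty] mem=[0,0,0,0]
After op 3 (push 1): stack=[1] mem=[0,0,0,0]
After op 4 (pop): stack=[empty] mem=[0,0,0,0]
After op 5 (push 8): stack=[8] mem=[0,0,0,0]
After op 6 (STO M0): stack=[empty] mem=[8,0,0,0]
After op 7 (push 19): stack=[19] mem=[8,0,0,0]
After op 8 (RCL M0): stack=[19,8] mem=[8,0,0,0]
After op 9 (swap): stack=[8,19] mem=[8,0,0,0]
After op 10 (RCL M0): stack=[8,19,8] mem=[8,0,0,0]
After op 11 (push 3): stack=[8,19,8,3] mem=[8,0,0,0]
After op 12 (STO M3): stack=[8,19,8] mem=[8,0,0,3]
After op 13 (STO M0): stack=[8,19] mem=[8,0,0,3]
After op 14 (*): stack=[152] mem=[8,0,0,3]

Answer: 152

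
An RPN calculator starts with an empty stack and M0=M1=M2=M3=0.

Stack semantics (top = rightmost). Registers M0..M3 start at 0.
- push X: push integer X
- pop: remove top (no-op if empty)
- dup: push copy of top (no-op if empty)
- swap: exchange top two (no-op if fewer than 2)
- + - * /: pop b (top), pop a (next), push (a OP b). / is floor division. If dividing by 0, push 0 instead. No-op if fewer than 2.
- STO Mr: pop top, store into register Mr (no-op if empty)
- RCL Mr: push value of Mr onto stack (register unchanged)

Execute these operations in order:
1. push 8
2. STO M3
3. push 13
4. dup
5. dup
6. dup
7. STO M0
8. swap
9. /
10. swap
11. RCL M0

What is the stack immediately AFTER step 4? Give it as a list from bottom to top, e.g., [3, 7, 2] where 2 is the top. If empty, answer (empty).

After op 1 (push 8): stack=[8] mem=[0,0,0,0]
After op 2 (STO M3): stack=[empty] mem=[0,0,0,8]
After op 3 (push 13): stack=[13] mem=[0,0,0,8]
After op 4 (dup): stack=[13,13] mem=[0,0,0,8]

[13, 13]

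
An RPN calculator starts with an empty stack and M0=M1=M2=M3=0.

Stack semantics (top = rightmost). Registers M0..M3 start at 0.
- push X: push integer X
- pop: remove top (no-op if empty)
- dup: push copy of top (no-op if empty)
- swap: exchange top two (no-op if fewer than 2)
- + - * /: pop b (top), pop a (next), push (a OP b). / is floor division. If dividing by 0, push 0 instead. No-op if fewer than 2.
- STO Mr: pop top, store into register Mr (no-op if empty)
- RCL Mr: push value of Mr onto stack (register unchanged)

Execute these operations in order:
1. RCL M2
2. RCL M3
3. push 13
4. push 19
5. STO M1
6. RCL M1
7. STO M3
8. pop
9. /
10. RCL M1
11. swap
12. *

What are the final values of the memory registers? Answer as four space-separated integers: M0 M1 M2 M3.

Answer: 0 19 0 19

Derivation:
After op 1 (RCL M2): stack=[0] mem=[0,0,0,0]
After op 2 (RCL M3): stack=[0,0] mem=[0,0,0,0]
After op 3 (push 13): stack=[0,0,13] mem=[0,0,0,0]
After op 4 (push 19): stack=[0,0,13,19] mem=[0,0,0,0]
After op 5 (STO M1): stack=[0,0,13] mem=[0,19,0,0]
After op 6 (RCL M1): stack=[0,0,13,19] mem=[0,19,0,0]
After op 7 (STO M3): stack=[0,0,13] mem=[0,19,0,19]
After op 8 (pop): stack=[0,0] mem=[0,19,0,19]
After op 9 (/): stack=[0] mem=[0,19,0,19]
After op 10 (RCL M1): stack=[0,19] mem=[0,19,0,19]
After op 11 (swap): stack=[19,0] mem=[0,19,0,19]
After op 12 (*): stack=[0] mem=[0,19,0,19]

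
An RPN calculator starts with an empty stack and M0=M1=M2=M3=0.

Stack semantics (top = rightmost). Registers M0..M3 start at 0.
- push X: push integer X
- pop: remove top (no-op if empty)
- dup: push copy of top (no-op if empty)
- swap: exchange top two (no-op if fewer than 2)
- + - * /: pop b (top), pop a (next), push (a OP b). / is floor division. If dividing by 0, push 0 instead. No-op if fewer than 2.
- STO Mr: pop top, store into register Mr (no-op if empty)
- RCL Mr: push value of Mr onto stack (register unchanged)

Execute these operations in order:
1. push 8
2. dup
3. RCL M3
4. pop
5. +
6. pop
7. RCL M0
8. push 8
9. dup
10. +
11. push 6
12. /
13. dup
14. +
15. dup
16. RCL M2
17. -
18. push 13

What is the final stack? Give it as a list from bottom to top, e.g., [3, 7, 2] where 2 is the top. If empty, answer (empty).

Answer: [0, 4, 4, 13]

Derivation:
After op 1 (push 8): stack=[8] mem=[0,0,0,0]
After op 2 (dup): stack=[8,8] mem=[0,0,0,0]
After op 3 (RCL M3): stack=[8,8,0] mem=[0,0,0,0]
After op 4 (pop): stack=[8,8] mem=[0,0,0,0]
After op 5 (+): stack=[16] mem=[0,0,0,0]
After op 6 (pop): stack=[empty] mem=[0,0,0,0]
After op 7 (RCL M0): stack=[0] mem=[0,0,0,0]
After op 8 (push 8): stack=[0,8] mem=[0,0,0,0]
After op 9 (dup): stack=[0,8,8] mem=[0,0,0,0]
After op 10 (+): stack=[0,16] mem=[0,0,0,0]
After op 11 (push 6): stack=[0,16,6] mem=[0,0,0,0]
After op 12 (/): stack=[0,2] mem=[0,0,0,0]
After op 13 (dup): stack=[0,2,2] mem=[0,0,0,0]
After op 14 (+): stack=[0,4] mem=[0,0,0,0]
After op 15 (dup): stack=[0,4,4] mem=[0,0,0,0]
After op 16 (RCL M2): stack=[0,4,4,0] mem=[0,0,0,0]
After op 17 (-): stack=[0,4,4] mem=[0,0,0,0]
After op 18 (push 13): stack=[0,4,4,13] mem=[0,0,0,0]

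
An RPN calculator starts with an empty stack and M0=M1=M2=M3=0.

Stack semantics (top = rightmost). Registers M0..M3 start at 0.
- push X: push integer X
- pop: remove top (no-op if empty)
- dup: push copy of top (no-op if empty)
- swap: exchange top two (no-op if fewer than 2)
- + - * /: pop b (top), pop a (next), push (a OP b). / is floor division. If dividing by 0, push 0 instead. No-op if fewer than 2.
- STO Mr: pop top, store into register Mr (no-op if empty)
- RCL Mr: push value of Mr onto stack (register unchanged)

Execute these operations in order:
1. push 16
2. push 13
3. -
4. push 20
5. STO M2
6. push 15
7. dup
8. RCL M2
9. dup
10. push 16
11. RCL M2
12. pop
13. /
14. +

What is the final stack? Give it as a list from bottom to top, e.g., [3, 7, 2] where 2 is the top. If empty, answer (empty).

Answer: [3, 15, 15, 21]

Derivation:
After op 1 (push 16): stack=[16] mem=[0,0,0,0]
After op 2 (push 13): stack=[16,13] mem=[0,0,0,0]
After op 3 (-): stack=[3] mem=[0,0,0,0]
After op 4 (push 20): stack=[3,20] mem=[0,0,0,0]
After op 5 (STO M2): stack=[3] mem=[0,0,20,0]
After op 6 (push 15): stack=[3,15] mem=[0,0,20,0]
After op 7 (dup): stack=[3,15,15] mem=[0,0,20,0]
After op 8 (RCL M2): stack=[3,15,15,20] mem=[0,0,20,0]
After op 9 (dup): stack=[3,15,15,20,20] mem=[0,0,20,0]
After op 10 (push 16): stack=[3,15,15,20,20,16] mem=[0,0,20,0]
After op 11 (RCL M2): stack=[3,15,15,20,20,16,20] mem=[0,0,20,0]
After op 12 (pop): stack=[3,15,15,20,20,16] mem=[0,0,20,0]
After op 13 (/): stack=[3,15,15,20,1] mem=[0,0,20,0]
After op 14 (+): stack=[3,15,15,21] mem=[0,0,20,0]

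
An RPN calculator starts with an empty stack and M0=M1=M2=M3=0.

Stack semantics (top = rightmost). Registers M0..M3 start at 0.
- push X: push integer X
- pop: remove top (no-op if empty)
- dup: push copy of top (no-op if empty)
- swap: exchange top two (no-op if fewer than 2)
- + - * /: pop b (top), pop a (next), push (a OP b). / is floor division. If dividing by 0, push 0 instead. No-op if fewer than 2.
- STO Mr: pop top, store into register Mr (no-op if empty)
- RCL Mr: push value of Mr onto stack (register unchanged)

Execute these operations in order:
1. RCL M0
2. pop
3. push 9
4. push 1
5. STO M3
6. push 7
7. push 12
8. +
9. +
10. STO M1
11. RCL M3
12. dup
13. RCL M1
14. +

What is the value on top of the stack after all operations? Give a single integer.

Answer: 29

Derivation:
After op 1 (RCL M0): stack=[0] mem=[0,0,0,0]
After op 2 (pop): stack=[empty] mem=[0,0,0,0]
After op 3 (push 9): stack=[9] mem=[0,0,0,0]
After op 4 (push 1): stack=[9,1] mem=[0,0,0,0]
After op 5 (STO M3): stack=[9] mem=[0,0,0,1]
After op 6 (push 7): stack=[9,7] mem=[0,0,0,1]
After op 7 (push 12): stack=[9,7,12] mem=[0,0,0,1]
After op 8 (+): stack=[9,19] mem=[0,0,0,1]
After op 9 (+): stack=[28] mem=[0,0,0,1]
After op 10 (STO M1): stack=[empty] mem=[0,28,0,1]
After op 11 (RCL M3): stack=[1] mem=[0,28,0,1]
After op 12 (dup): stack=[1,1] mem=[0,28,0,1]
After op 13 (RCL M1): stack=[1,1,28] mem=[0,28,0,1]
After op 14 (+): stack=[1,29] mem=[0,28,0,1]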